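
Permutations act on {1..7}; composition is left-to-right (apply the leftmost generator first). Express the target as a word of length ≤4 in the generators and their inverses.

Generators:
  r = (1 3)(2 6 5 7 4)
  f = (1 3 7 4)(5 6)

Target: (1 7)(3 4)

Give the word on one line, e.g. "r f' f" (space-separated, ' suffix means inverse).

  after f': (1 4 7 3)(5 6)
  after f': (1 7)(3 4)

f' f'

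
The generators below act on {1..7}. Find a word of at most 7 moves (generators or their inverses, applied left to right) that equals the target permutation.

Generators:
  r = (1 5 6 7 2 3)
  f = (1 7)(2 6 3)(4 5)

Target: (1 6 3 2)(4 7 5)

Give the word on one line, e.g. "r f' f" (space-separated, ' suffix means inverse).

  after r': (1 3 2 7 6 5)
  after r': (1 2 6)(3 7 5)
  after f': (1 3)(4 5 6 7)
  after r': (1 2 7 4)
  after f: (1 6 3 2)(4 7 5)

r' r' f' r' f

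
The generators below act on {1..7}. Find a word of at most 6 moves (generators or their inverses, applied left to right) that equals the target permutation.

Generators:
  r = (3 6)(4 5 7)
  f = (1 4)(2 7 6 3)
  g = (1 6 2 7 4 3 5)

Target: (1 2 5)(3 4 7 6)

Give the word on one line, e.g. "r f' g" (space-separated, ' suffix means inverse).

  after g: (1 6 2 7 4 3 5)
  after f: (1 3 5 4 2 6 7)
  after r: (1 6 4 2 3 7)
  after g: (1 2 5)(3 4 7 6)

g f r g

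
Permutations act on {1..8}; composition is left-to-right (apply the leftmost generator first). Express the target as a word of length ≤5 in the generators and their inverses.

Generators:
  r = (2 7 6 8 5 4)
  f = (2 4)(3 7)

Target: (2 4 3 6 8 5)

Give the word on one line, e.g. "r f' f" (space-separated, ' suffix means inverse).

  after f': (2 4)(3 7)
  after r: (3 6 8 5 4 7)
  after f: (2 4 3 6 8 5)

f' r f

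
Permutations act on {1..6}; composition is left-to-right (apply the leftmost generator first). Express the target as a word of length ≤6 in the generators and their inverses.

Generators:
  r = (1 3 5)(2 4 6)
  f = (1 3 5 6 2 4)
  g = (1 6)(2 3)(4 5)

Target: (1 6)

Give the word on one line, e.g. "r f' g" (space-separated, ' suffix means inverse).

  after f': (1 4 2 6 5 3)
  after r: (1 6)
  after r: (1 2 4 6 3 5)
  after r: (1 4 2 6 5 3)
  after r: (1 6)

f' r r r r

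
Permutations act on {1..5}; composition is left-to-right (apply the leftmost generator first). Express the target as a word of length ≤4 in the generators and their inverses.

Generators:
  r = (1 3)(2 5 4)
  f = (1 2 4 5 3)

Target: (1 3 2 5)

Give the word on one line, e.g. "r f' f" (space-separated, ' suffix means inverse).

  after f': (1 3 5 4 2)
  after r: (2 3 4 5)
  after f': (1 3 2 5)

f' r f'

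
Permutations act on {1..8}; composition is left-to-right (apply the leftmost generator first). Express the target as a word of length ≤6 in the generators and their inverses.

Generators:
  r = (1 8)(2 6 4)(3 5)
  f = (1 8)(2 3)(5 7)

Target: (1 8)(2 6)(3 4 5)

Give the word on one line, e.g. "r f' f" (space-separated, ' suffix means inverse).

f r' r' f' r

  after f: (1 8)(2 3)(5 7)
  after r': (2 5 7 3 4 6)
  after r': (1 8)(2 3 6 4)(5 7)
  after f': (3 6 4)
  after r: (1 8)(2 6)(3 4 5)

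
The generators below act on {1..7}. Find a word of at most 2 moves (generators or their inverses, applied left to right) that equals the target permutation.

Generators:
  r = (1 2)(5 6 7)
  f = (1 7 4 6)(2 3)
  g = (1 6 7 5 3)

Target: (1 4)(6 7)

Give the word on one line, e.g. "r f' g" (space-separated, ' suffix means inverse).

f f

  after f: (1 7 4 6)(2 3)
  after f: (1 4)(6 7)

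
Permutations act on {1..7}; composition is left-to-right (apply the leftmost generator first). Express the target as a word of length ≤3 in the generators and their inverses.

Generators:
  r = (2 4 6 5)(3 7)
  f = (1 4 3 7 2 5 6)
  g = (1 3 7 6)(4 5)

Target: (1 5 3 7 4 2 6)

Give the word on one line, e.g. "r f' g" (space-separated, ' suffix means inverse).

g f' g

  after g: (1 3 7 6)(4 5)
  after f': (1 4 2 7 5)
  after g: (1 5 3 7 4 2 6)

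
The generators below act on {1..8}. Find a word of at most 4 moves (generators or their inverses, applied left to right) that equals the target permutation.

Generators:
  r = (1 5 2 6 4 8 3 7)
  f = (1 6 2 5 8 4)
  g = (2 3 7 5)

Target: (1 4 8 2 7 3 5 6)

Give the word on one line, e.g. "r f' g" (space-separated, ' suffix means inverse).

  after g: (2 3 7 5)
  after f': (1 4 8 5 6)(2 3 7)
  after g: (1 4 8 2 7 3 5 6)

g f' g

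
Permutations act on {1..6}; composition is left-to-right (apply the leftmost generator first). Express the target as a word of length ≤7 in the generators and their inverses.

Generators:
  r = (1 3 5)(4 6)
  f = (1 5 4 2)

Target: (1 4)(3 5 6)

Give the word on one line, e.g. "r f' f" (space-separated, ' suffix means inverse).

f' f' r f' r'

  after f': (1 2 4 5)
  after f': (1 4)(2 5)
  after r: (1 6 4 3 5 2)
  after f': (1 6 5 4 3)
  after r': (1 4)(3 5 6)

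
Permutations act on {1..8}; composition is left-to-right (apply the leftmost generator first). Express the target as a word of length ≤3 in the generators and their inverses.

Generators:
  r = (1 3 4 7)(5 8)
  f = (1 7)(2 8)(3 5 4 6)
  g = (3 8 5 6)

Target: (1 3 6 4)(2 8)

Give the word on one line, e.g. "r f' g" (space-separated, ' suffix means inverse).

  after r: (1 3 4 7)(5 8)
  after g': (1 6 5 3 4 7)
  after f: (1 3 6 4)(2 8)

r g' f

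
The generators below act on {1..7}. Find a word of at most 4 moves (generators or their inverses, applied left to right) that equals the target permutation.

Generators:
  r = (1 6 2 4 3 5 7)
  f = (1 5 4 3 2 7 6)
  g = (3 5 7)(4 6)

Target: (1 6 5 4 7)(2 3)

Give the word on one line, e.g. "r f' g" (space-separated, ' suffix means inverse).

g' f'

  after g': (3 7 5)(4 6)
  after f': (1 6 5 4 7)(2 3)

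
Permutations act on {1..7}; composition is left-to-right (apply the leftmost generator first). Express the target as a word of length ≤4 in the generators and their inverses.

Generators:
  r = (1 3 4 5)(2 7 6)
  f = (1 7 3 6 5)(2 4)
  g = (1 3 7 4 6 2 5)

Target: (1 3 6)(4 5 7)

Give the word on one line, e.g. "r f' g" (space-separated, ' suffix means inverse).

  after f': (1 5 6 3 7)(2 4)
  after g: (2 6 7 3 4 5)
  after f: (1 7 6 3 2 5 4)
  after g': (1 3 6)(4 5 7)

f' g f g'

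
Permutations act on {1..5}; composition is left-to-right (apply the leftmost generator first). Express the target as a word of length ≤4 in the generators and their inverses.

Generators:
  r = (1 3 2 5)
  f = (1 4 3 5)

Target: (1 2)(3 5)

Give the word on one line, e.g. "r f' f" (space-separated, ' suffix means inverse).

r' r'

  after r': (1 5 2 3)
  after r': (1 2)(3 5)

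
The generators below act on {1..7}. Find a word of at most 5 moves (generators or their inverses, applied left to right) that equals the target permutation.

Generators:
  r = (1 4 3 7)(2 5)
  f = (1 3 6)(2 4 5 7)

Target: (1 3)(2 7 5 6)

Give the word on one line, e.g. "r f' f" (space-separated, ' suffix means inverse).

r f r f r

  after r: (1 4 3 7)(2 5)
  after f: (1 5 4 6)(2 7 3)
  after r: (1 2)(3 5)(4 6)
  after f: (1 4)(2 3 7)(5 6)
  after r: (1 3)(2 7 5 6)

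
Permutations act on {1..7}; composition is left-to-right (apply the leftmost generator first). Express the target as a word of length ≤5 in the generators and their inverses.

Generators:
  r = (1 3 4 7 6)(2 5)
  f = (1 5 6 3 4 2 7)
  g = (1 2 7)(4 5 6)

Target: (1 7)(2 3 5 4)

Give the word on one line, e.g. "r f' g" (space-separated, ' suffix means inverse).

r' g' r' g

  after r': (1 6 7 4 3)(2 5)
  after g': (1 5)(2 4 3 7 6)
  after r': (1 2 3 4)(5 6)
  after g: (1 7)(2 3 5 4)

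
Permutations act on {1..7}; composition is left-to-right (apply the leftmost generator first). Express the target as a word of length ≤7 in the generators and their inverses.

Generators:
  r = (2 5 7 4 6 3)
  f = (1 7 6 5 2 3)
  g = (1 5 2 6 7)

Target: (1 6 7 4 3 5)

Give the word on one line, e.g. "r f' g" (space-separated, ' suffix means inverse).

  after f: (1 7 6 5 2 3)
  after r': (1 5 3)(2 6)(4 7)
  after g': (3 7 4 6 5)
  after g': (1 7 4 2 5 3 6)
  after f: (1 6 7 4 3 5)

f r' g' g' f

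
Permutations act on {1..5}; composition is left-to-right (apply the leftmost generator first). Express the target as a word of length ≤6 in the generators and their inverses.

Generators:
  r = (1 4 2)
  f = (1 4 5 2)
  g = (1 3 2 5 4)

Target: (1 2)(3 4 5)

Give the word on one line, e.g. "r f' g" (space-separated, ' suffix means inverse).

  after g': (1 4 5 2 3)
  after r': (2 3)(4 5)
  after r': (1 2 3 4 5)
  after g: (1 5 3)
  after f: (1 2)(3 4 5)

g' r' r' g f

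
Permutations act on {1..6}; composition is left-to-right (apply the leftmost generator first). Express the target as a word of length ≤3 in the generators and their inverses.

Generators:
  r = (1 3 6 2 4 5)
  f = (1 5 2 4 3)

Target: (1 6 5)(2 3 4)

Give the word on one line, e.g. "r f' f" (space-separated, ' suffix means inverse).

  after r': (1 5 4 2 6 3)
  after f: (1 2 6)(3 5)
  after r': (1 6 5)(2 3 4)

r' f r'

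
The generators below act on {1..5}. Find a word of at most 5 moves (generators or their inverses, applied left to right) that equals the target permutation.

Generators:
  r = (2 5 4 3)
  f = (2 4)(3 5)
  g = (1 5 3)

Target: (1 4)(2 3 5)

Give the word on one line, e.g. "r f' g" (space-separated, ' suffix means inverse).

f' g' r' g' g'

  after f': (2 4)(3 5)
  after g': (1 3)(2 4)
  after r': (1 4 3)(2 5)
  after g': (1 4 5 2)
  after g': (1 4)(2 3 5)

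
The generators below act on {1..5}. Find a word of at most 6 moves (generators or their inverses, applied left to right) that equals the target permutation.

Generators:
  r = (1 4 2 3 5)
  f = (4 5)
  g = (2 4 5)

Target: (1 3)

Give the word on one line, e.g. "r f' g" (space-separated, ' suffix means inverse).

  after g': (2 5 4)
  after r: (1 4 3 5 2)
  after f': (1 5 2)(3 4)
  after r': (1 3)(2 5 4)
  after g: (1 3)

g' r f' r' g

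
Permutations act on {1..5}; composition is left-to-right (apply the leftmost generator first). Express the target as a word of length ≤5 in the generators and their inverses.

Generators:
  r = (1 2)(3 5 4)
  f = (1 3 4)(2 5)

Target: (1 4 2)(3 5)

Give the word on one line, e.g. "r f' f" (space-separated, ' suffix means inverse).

f' f' r'

  after f': (1 4 3)(2 5)
  after f': (1 3 4)
  after r': (1 4 2)(3 5)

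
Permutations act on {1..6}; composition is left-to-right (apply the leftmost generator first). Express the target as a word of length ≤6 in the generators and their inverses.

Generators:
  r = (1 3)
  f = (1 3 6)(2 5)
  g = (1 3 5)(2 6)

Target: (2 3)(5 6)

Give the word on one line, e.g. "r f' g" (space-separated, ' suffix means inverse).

r' f' g r'

  after r': (1 3)
  after f': (2 5)(3 6)
  after g: (1 3 2)(5 6)
  after r': (2 3)(5 6)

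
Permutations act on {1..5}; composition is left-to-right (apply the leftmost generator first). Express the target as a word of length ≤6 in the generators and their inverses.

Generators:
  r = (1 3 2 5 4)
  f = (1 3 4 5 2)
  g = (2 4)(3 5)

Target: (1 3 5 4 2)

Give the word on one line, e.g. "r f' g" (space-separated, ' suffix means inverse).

g r f r f

  after g: (2 4)(3 5)
  after r: (1 3 4 5 2)
  after f: (1 4 2 3 5)
  after r: (3 4 5)
  after f: (1 3 5 4 2)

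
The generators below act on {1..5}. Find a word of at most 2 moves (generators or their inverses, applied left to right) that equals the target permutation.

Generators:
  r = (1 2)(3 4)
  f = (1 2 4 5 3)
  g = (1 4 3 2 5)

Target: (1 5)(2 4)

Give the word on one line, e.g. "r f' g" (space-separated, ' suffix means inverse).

  after g': (1 5 2 3 4)
  after r: (1 5)(2 4)

g' r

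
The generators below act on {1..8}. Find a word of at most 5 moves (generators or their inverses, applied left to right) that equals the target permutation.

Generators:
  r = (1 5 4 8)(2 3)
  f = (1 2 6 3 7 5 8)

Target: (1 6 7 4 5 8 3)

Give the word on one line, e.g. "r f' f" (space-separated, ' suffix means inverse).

f f r r r

  after f: (1 2 6 3 7 5 8)
  after f: (1 6 7 8 2 3 5)
  after r: (1 6 7)(3 4 8)
  after r: (1 6 7 5 4)(2 3 8)
  after r: (1 6 7 4 5 8 3)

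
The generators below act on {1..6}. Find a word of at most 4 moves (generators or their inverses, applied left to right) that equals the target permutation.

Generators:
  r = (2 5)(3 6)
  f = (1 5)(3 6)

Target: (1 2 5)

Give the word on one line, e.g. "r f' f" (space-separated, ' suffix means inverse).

  after f': (1 5)(3 6)
  after r: (1 2 5)
  after f: (1 2)(3 6)
  after f: (1 2 5)

f' r f f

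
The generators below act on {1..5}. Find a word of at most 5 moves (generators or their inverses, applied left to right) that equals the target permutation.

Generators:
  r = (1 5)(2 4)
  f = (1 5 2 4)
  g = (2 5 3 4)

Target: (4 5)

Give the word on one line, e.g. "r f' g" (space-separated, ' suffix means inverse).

  after r': (1 5)(2 4)
  after f: (1 2)
  after f: (1 4)(2 5)
  after f: (4 5)

r' f f f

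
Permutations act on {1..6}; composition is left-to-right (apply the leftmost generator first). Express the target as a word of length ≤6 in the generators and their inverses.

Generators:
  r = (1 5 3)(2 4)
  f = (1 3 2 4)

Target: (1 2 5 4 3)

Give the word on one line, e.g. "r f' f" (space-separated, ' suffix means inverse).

r' f f r'

  after r': (1 3 5)(2 4)
  after f: (1 2)(3 5)
  after f: (1 4)(2 3 5)
  after r': (1 2 5 4 3)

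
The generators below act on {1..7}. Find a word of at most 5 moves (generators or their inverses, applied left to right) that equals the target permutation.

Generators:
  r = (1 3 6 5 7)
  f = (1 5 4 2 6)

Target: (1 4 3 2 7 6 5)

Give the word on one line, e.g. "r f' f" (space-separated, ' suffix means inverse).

  after f: (1 5 4 2 6)
  after f: (1 4 6 5 2)
  after f: (1 2 5 6 4)
  after r: (1 2 7)(3 6 4)
  after f': (1 4 3 2 7 6 5)

f f f r f'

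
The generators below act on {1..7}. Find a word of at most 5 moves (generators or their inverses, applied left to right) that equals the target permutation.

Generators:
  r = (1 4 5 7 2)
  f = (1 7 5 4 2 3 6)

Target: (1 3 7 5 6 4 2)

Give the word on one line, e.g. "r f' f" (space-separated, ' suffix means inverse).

f r' r' f f

  after f: (1 7 5 4 2 3 6)
  after r': (1 5)(2 3 6)(4 7)
  after r': (1 4 5 2 3 6 7)
  after f: (1 2 6 5 3)
  after f: (1 3 7 5 6 4 2)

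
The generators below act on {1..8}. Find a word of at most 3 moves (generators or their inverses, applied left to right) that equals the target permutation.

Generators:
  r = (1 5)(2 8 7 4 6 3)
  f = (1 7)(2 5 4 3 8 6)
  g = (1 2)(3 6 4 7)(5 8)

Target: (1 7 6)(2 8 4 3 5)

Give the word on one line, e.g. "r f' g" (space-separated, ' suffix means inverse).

r' r' f'

  after r': (1 5)(2 3 6 4 7 8)
  after r': (2 6 7)(3 4 8)
  after f': (1 7 6)(2 8 4 3 5)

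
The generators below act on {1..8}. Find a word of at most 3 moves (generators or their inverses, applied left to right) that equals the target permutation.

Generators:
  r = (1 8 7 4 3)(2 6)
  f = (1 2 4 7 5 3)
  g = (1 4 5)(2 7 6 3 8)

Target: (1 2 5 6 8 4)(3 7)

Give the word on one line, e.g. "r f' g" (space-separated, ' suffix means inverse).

  after f': (1 3 5 7 4 2)
  after g': (1 6 7)(2 5)(3 4 8)
  after r': (1 2 5 6 8 4)(3 7)

f' g' r'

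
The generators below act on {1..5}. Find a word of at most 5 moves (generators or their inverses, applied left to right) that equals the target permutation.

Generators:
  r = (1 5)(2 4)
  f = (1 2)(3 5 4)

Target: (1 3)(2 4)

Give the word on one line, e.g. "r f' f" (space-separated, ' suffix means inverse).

  after f': (1 2)(3 4 5)
  after r: (1 4)(2 5 3)
  after f: (1 3)(2 4)

f' r f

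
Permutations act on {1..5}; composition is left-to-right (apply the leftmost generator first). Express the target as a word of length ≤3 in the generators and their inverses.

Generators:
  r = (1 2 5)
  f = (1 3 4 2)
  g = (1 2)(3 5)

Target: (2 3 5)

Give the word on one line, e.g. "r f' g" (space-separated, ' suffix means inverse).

r g

  after r: (1 2 5)
  after g: (2 3 5)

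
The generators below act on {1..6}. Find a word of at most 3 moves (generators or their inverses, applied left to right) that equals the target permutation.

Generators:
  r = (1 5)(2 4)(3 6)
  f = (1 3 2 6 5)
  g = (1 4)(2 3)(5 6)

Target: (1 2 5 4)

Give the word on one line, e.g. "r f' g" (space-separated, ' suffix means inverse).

f g'

  after f: (1 3 2 6 5)
  after g': (1 2 5 4)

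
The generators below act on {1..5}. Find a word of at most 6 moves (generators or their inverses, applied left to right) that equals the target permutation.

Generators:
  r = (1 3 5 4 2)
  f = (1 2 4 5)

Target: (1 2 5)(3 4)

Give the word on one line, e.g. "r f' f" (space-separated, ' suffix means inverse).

f' r' r' r'

  after f': (1 5 4 2)
  after r': (1 3)
  after r': (2 4 5 3)
  after r': (1 2 5)(3 4)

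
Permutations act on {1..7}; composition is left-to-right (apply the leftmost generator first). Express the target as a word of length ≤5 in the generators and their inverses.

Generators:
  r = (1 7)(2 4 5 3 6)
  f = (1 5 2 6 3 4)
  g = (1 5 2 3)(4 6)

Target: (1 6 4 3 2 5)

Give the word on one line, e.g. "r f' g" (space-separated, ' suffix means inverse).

  after r': (1 7)(2 6 3 5 4)
  after r': (2 3 4 6 5)
  after g': (1 3 6)
  after f': (1 6 4 3 2 5)

r' r' g' f'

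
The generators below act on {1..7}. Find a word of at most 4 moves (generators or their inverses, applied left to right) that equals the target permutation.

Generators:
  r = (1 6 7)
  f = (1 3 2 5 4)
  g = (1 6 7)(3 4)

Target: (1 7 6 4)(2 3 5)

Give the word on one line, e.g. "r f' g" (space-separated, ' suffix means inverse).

  after g': (1 7 6)(3 4)
  after f': (1 7 6 4)(2 3 5)

g' f'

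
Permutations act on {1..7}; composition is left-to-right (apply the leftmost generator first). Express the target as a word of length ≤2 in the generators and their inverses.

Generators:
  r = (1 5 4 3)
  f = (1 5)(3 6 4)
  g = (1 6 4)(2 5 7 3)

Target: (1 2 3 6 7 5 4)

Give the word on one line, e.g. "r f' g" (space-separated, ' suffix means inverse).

f' g'

  after f': (1 5)(3 4 6)
  after g': (1 2 3 6 7 5 4)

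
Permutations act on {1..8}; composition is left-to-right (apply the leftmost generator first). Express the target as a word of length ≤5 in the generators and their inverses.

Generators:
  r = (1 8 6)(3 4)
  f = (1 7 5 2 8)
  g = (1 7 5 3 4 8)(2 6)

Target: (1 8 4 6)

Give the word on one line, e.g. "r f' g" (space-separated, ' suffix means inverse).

f' f' g f r'

  after f': (1 8 2 5 7)
  after f': (1 2 7 8 5)
  after g: (1 6 2 5 7)(3 4 8)
  after f: (1 6 8 3 4)
  after r': (1 8 4 6)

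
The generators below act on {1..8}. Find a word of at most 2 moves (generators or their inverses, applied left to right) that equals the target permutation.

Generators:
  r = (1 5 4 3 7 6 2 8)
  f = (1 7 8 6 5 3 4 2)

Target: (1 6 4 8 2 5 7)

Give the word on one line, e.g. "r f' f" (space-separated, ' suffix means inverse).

f r

  after f: (1 7 8 6 5 3 4 2)
  after r: (1 6 4 8 2 5 7)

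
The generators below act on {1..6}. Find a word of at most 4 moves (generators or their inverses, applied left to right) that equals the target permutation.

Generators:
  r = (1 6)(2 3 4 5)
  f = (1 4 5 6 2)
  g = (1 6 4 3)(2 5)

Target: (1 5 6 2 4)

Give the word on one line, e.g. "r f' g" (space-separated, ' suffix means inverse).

g f g

  after g: (1 6 4 3)(2 5)
  after f: (1 2 6 5)(3 4)
  after g: (1 5 6 2 4)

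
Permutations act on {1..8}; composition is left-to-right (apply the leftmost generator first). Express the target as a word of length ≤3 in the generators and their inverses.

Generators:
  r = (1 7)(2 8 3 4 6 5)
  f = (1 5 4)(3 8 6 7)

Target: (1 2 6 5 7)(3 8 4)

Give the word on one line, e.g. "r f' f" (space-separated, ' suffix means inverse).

f r f

  after f: (1 5 4)(3 8 6 7)
  after r: (1 2 8 5 6)(4 7)
  after f: (1 2 6 5 7)(3 8 4)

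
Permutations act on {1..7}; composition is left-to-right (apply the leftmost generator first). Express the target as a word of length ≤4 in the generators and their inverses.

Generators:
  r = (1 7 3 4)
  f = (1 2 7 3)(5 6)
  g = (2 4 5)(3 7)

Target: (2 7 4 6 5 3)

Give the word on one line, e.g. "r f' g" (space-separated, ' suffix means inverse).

  after g: (2 4 5)(3 7)
  after f': (1 3 2 4 6 5)
  after r': (1 7)(2 3)(4 6 5)
  after r': (2 7 4 6 5 3)

g f' r' r'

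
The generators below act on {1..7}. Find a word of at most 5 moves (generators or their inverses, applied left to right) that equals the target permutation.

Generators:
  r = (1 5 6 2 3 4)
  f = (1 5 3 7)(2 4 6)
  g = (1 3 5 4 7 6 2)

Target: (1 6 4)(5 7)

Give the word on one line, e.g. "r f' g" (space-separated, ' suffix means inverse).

  after f: (1 5 3 7)(2 4 6)
  after r: (1 6 3 7 5 4 2)
  after g': (1 7 3 4 6)
  after g': (1 4 7)(2 6)(3 5)
  after f: (1 6 4)(5 7)

f r g' g' f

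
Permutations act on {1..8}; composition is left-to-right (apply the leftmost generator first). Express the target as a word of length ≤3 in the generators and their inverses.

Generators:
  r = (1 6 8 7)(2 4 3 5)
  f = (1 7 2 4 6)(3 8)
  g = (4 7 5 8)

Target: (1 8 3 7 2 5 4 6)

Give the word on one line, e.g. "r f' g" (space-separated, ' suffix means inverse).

  after f: (1 7 2 4 6)(3 8)
  after g: (1 5 8 3 4 6)(2 7)
  after g: (1 8 3 7 2 5 4 6)

f g g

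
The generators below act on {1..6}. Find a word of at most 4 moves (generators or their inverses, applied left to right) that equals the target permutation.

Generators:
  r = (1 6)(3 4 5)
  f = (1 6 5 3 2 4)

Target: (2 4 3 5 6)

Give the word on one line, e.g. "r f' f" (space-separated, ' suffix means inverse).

  after f: (1 6 5 3 2 4)
  after r: (2 5 4 6 3)
  after f: (1 6 2 3 4 5)
  after r: (2 4 3 5 6)

f r f r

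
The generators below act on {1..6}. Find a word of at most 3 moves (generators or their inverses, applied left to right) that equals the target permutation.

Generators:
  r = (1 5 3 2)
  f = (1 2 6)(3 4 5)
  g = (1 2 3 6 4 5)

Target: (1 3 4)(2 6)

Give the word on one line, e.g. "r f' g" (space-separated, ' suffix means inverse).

  after f: (1 2 6)(3 4 5)
  after r': (1 3 4)(2 6)

f r'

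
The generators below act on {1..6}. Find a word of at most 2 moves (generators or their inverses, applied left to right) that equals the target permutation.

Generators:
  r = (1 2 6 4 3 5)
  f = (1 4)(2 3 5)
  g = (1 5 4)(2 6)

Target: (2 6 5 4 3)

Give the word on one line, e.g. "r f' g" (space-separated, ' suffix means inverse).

  after g': (1 4 5)(2 6)
  after f': (2 6 5 4 3)

g' f'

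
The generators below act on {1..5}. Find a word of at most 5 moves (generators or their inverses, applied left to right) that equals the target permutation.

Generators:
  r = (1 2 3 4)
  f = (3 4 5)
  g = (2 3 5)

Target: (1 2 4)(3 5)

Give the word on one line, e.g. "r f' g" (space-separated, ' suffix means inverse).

f g' f' f' r

  after f: (3 4 5)
  after g': (2 5)(3 4)
  after f': (2 4 5)
  after f': (2 3 5)
  after r: (1 2 4)(3 5)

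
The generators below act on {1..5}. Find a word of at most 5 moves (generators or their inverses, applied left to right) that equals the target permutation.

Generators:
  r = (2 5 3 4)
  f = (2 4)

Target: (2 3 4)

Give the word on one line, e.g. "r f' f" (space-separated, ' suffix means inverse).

r' f r' r'

  after r': (2 4 3 5)
  after f: (3 5 4)
  after r': (2 4 5 3)
  after r': (2 3 4)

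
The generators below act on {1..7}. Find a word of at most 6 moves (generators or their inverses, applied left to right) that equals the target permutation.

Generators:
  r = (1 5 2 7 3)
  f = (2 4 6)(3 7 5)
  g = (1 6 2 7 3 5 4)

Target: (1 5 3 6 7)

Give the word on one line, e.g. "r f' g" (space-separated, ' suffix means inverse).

f' f' r' f f

  after f': (2 6 4)(3 5 7)
  after f': (2 4 6)(3 7 5)
  after r': (1 3 2 4 6 5 7)
  after f: (1 7)(2 6 3 4)
  after f: (1 5 3 6 7)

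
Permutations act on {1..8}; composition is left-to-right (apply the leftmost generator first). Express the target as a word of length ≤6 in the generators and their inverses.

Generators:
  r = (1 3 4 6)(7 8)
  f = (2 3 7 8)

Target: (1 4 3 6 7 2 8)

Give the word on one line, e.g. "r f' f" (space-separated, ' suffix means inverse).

  after r': (1 6 4 3)(7 8)
  after f': (1 6 4 2 8 3)
  after r': (1 4 2 7 8)(3 6)
  after f: (1 4 3 6 7 2 8)

r' f' r' f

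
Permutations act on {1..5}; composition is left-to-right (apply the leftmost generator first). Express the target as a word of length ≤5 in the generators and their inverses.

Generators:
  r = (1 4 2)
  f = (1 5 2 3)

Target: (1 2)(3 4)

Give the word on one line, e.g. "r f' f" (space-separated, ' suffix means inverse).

  after f': (1 3 2 5)
  after r: (1 3)(2 5 4)
  after r: (1 3 4)(2 5)
  after f': (1 2)(3 4)

f' r r f'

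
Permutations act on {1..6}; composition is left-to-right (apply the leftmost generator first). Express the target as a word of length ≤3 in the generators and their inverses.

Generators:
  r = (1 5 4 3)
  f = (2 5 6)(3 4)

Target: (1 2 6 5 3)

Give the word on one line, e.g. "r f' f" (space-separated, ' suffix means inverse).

r f'

  after r: (1 5 4 3)
  after f': (1 2 6 5 3)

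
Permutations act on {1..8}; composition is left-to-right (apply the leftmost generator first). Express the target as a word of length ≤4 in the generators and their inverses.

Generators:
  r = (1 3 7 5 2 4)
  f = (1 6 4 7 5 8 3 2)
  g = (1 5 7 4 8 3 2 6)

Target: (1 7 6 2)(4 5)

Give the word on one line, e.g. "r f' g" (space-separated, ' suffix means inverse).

  after g: (1 5 7 4 8 3 2 6)
  after f': (1 7 6 2)(4 5)

g f'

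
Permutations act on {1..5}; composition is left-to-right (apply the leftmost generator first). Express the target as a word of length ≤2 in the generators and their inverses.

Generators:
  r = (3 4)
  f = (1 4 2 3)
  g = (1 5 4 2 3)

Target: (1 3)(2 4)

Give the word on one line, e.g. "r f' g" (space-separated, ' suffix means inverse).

  after r: (3 4)
  after f': (1 3)(2 4)

r f'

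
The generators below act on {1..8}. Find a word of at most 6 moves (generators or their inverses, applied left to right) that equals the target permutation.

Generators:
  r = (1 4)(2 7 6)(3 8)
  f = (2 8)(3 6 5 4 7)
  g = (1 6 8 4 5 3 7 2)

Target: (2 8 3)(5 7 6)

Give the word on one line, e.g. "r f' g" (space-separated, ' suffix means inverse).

f g r' g g

  after f: (2 8)(3 6 5 4 7)
  after g: (1 6 3 8)(2 4)
  after r': (1 7 2)(4 6 8)
  after g: (1 2 6 4 8 5 3 7)
  after g: (2 8 3)(5 7 6)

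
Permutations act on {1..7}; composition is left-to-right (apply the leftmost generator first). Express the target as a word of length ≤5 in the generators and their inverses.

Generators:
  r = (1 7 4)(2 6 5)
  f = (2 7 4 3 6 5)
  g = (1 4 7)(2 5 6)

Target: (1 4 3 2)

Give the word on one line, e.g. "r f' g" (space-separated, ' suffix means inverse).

  after f: (2 7 4 3 6 5)
  after r': (1 4 3 2)
  after g: (1 7)(2 4 3 5 6)
  after r': (2 7 4 3 6 5)
  after r': (1 4 3 2)

f r' g r' r'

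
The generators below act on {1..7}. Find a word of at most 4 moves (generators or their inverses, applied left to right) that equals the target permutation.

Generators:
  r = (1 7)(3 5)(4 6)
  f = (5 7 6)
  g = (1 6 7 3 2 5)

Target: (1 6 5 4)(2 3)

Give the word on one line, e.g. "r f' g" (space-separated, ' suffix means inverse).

f' r' g'

  after f': (5 6 7)
  after r': (1 7 3 5 4 6)
  after g': (1 6 5 4)(2 3)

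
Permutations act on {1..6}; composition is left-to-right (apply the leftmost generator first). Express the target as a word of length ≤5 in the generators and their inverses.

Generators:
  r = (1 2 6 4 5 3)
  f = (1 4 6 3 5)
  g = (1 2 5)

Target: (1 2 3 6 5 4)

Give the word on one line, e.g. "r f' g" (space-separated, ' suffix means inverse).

g r' f' g' f'

  after g: (1 2 5)
  after r': (2 4 6)(3 5)
  after f': (1 5 6 2)
  after g': (1 2 5 6)
  after f': (1 2 3 6 5 4)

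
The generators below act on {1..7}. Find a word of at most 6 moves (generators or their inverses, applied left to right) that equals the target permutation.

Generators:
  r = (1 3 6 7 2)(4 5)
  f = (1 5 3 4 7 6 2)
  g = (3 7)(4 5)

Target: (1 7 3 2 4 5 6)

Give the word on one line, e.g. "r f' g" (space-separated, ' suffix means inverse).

  after g': (3 7)(4 5)
  after f: (1 5 7 4 3 6 2)
  after f: (1 3 2 5 6)
  after g': (1 7 3 2 4 5 6)

g' f f g'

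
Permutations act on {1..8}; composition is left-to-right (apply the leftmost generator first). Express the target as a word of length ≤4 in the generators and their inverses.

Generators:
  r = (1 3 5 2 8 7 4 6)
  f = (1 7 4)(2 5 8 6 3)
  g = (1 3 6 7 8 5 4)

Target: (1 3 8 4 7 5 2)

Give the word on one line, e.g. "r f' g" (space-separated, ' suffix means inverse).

r' f' f' r'

  after r': (1 6 4 7 8 2 5 3)
  after f': (1 8 3 4)(5 6 7)
  after f': (1 5 8 6)(2 3 7)
  after r': (1 3 8 4 7 5 2)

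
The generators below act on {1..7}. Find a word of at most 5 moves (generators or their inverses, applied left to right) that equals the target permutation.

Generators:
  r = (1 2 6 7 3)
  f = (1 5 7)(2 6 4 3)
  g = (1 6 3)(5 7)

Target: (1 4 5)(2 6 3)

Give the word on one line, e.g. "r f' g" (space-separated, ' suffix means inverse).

r' f r f r'

  after r': (1 3 7 6 2)
  after f: (1 2 5 7 4 3)
  after r: (1 6 7 4)(2 5 3)
  after f: (1 4 5 2 7 3 6)
  after r': (1 4 5)(2 6 3)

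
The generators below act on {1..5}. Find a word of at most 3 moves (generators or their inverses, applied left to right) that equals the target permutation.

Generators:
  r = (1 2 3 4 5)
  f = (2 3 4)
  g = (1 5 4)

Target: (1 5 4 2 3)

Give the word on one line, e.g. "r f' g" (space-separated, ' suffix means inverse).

f g

  after f: (2 3 4)
  after g: (1 5 4 2 3)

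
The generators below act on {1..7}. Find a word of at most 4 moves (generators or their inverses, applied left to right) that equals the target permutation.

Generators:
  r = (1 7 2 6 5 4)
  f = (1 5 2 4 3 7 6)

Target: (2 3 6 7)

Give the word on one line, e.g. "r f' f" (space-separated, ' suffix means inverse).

  after f': (1 6 7 3 4 2 5)
  after r': (1 2 6)(3 5 4 7)
  after f': (1 5 2 7 4 3)
  after f': (2 3 6 7)

f' r' f' f'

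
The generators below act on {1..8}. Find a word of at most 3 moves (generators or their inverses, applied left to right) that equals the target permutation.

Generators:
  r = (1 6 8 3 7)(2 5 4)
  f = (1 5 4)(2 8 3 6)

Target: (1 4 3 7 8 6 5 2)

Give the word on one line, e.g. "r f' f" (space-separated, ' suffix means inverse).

f r' r'

  after f: (1 5 4)(2 8 3 6)
  after r': (1 2 6 4 7 3)
  after r': (1 4 3 7 8 6 5 2)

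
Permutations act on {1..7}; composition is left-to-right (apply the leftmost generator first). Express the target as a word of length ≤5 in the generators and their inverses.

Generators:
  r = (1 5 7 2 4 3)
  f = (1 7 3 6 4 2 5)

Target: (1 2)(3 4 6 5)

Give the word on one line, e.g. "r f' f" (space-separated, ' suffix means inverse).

  after f: (1 7 3 6 4 2 5)
  after r': (1 5 3 6 2)(4 7)
  after f: (2 7)(3 4)(5 6)
  after f: (1 7 5 4 6)(2 3)
  after r: (1 2)(3 4 6 5)

f r' f f r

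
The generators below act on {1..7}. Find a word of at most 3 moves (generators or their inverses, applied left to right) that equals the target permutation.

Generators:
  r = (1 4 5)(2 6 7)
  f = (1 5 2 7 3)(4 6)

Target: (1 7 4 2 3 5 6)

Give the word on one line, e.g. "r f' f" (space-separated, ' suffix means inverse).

  after f': (1 3 7 2 5)(4 6)
  after r: (1 3 2)(4 7 6 5)
  after f': (1 7 4 2 3 5 6)

f' r f'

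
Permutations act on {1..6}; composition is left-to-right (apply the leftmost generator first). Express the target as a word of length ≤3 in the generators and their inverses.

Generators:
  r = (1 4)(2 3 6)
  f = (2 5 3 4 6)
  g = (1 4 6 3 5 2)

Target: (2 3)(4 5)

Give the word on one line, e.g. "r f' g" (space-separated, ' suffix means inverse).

g r' f'

  after g: (1 4 6 3 5 2)
  after r': (2 4 3 5 6)
  after f': (2 3)(4 5)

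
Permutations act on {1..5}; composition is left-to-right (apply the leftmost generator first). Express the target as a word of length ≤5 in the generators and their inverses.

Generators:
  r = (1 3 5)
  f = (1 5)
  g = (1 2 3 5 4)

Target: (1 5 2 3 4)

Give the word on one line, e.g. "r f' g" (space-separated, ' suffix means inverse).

  after r': (1 5 3)
  after f: (3 5)
  after r: (1 3)
  after f: (1 3 5)
  after g: (1 5 2 3 4)

r' f r f g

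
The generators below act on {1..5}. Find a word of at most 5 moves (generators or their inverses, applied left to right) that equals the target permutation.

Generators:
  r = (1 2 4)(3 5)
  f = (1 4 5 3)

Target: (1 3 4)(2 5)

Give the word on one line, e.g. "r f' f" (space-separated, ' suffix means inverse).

  after f: (1 4 5 3)
  after r: (2 4 3)
  after f: (1 4)(2 5 3)
  after f: (1 5)(2 3)
  after r: (1 3 4)(2 5)

f r f f r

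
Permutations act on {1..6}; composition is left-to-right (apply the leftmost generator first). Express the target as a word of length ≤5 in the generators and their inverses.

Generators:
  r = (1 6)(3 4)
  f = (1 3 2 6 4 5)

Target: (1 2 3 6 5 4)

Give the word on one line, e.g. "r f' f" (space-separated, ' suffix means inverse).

  after f': (1 5 4 6 2 3)
  after f': (1 4 2)(3 5 6)
  after r: (1 3 5)(2 6 4)
  after f: (1 2 4 6 5 3)
  after r: (1 2 3 6 5 4)

f' f' r f r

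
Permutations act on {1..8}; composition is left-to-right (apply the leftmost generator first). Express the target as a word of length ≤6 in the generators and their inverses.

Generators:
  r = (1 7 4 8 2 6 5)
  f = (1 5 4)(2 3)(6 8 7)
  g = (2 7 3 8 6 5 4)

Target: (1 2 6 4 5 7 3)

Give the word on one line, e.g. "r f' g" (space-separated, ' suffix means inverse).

g f f r r

  after g: (2 7 3 8 6 5 4)
  after f: (1 5)(2 6 4 3 7)
  after f: (1 4 2 8 7 3 6)
  after r: (1 8 4 6 7 3 5)
  after r: (1 2 6 4 5 7 3)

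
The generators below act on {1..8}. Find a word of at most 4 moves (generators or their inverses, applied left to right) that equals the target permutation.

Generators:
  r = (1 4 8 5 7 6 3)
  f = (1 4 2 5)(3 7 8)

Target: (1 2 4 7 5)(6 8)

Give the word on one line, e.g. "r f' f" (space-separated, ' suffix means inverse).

r f r' r'

  after r: (1 4 8 5 7 6 3)
  after f: (1 2 5 8)(3 4)(6 7)
  after r': (1 2 8 3)(4 6 5)
  after r': (1 2 4 7 5)(6 8)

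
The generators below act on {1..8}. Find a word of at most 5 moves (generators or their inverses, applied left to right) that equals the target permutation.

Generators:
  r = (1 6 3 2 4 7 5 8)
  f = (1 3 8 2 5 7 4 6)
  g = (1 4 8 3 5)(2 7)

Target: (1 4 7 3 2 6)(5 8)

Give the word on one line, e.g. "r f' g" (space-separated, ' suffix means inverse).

  after f: (1 3 8 2 5 7 4 6)
  after r: (1 2 8 4 3)
  after g: (1 7 2 3 4 5)
  after r': (1 4 7 3 2 6)(5 8)

f r g r'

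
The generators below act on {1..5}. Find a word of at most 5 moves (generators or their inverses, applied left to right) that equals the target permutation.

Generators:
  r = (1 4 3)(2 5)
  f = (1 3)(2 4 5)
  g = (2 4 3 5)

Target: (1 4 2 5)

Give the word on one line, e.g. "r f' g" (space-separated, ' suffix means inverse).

f' r r

  after f': (1 3)(2 5 4)
  after r: (3 4 5)
  after r: (1 4 2 5)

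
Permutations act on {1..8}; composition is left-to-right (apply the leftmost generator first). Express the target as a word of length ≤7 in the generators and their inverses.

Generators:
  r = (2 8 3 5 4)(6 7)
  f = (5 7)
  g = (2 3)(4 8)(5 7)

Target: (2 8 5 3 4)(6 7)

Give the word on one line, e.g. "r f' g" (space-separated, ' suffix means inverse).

  after g: (2 3)(4 8)(5 7)
  after f': (2 3)(4 8)
  after r': (2 8 5 3 4)(6 7)
  after g: (2 4 3 8 7 6 5)
  after g: (2 8 5 3 4)(6 7)

g f' r' g g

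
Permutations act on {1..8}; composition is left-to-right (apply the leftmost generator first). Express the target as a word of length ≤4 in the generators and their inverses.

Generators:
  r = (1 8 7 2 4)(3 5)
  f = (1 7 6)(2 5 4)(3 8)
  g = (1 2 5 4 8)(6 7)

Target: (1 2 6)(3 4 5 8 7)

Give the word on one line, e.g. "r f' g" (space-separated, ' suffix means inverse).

  after r': (1 4 2 7 8)(3 5)
  after f: (1 2 6)(3 4 5 8 7)

r' f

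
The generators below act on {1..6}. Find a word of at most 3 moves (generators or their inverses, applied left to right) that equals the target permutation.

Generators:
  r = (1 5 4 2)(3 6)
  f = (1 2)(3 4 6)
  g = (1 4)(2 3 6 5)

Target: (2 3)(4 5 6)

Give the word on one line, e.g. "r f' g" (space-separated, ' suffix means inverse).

g' r f'

  after g': (1 4)(2 5 6 3)
  after r: (1 2 4 5 3)
  after f': (2 3)(4 5 6)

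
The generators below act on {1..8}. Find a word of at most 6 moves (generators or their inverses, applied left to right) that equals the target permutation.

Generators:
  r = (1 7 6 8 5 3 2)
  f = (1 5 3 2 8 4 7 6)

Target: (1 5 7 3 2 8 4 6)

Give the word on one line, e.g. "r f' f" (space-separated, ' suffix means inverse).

  after f': (1 6 7 4 8 2 3 5)
  after r: (1 8)(4 5 7)
  after f': (1 2 3 5 4)(6 7 8)
  after r: (4 7 5)
  after f: (1 5 7 3 2 8 4 6)

f' r f' r f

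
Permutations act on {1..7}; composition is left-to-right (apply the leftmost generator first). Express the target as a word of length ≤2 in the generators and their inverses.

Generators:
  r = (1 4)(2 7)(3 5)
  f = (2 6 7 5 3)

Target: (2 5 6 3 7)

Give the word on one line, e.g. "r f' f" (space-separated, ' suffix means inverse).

f' f'

  after f': (2 3 5 7 6)
  after f': (2 5 6 3 7)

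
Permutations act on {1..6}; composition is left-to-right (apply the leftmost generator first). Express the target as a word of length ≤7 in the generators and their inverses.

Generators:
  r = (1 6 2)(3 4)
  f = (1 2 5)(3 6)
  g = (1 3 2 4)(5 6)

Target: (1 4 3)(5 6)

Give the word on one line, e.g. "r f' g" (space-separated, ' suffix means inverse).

g' g' r' f' r'

  after g': (1 4 2 3)(5 6)
  after g': (1 2)(3 4)
  after r': (1 6)
  after f': (1 3 6 5 2)
  after r': (1 4 3)(5 6)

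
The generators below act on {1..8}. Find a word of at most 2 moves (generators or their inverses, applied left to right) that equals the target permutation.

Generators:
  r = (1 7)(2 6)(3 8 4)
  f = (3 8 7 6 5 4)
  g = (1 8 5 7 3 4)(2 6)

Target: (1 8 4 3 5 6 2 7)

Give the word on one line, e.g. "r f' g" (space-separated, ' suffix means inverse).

  after r': (1 7)(2 6)(3 4 8)
  after f': (1 8 4 3 5 6 2 7)

r' f'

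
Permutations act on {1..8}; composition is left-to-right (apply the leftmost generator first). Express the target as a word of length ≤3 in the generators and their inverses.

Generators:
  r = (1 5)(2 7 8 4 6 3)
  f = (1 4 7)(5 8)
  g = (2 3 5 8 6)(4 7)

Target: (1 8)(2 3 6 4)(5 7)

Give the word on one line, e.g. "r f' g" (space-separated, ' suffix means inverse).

  after f: (1 4 7)(5 8)
  after r': (1 8)(2 3 6 4)(5 7)

f r'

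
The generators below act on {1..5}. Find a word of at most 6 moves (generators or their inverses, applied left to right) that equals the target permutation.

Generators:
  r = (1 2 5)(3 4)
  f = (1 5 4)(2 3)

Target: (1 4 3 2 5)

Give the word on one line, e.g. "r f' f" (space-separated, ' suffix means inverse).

  after f: (1 5 4)(2 3)
  after r': (1 2 4 5 3)
  after f: (1 3 5 2)
  after r': (1 4 3 2 5)

f r' f r'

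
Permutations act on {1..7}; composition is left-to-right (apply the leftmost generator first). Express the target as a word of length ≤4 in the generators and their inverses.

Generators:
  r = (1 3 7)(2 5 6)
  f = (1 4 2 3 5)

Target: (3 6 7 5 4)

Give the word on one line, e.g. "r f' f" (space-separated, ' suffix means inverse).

r' f' r

  after r': (1 7 3)(2 6 5)
  after f': (1 7 2 6 3 5 4)
  after r: (3 6 7 5 4)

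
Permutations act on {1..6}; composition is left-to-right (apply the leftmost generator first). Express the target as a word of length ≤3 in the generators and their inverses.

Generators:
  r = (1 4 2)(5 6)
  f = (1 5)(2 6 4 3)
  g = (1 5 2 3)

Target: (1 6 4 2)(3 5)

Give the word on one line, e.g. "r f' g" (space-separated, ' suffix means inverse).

f' r' g

  after f': (1 5)(2 3 4 6)
  after r': (1 6 4 5 2 3)
  after g: (1 6 4 2)(3 5)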